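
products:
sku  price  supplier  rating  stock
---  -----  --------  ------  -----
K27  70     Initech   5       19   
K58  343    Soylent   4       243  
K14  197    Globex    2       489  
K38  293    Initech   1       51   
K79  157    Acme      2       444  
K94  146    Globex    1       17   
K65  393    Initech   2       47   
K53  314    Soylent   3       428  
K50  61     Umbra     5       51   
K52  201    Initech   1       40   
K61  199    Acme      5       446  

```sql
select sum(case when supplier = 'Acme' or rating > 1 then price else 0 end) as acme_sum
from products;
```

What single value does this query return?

1734

sku=K27: ✓ → 70
sku=K58: ✓ → 343
sku=K14: ✓ → 197
sku=K38: ✗
sku=K79: ✓ → 157
sku=K94: ✗
sku=K65: ✓ → 393
sku=K53: ✓ → 314
sku=K50: ✓ → 61
sku=K52: ✗
sku=K61: ✓ → 199
acme_sum = 70 + 343 + 197 + 157 + 393 + 314 + 61 + 199 = 1734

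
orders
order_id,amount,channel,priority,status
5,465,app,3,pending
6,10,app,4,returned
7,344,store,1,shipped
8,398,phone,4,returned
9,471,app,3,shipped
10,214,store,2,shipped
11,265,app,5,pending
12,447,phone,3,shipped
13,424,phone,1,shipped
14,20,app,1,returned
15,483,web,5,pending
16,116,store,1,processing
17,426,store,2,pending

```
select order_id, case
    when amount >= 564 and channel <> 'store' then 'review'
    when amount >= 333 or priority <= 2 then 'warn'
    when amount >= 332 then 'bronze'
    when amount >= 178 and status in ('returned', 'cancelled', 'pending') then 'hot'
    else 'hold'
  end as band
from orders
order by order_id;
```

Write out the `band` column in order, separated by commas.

warn, hold, warn, warn, warn, warn, hot, warn, warn, warn, warn, warn, warn

order_id=5: amount >= 333 or priority <= 2 → warn
order_id=6: ELSE → hold
order_id=7: amount >= 333 or priority <= 2 → warn
order_id=8: amount >= 333 or priority <= 2 → warn
order_id=9: amount >= 333 or priority <= 2 → warn
order_id=10: amount >= 333 or priority <= 2 → warn
order_id=11: amount >= 178 and status in ('returned', 'cancelled', 'pending') → hot
order_id=12: amount >= 333 or priority <= 2 → warn
order_id=13: amount >= 333 or priority <= 2 → warn
order_id=14: amount >= 333 or priority <= 2 → warn
order_id=15: amount >= 333 or priority <= 2 → warn
order_id=16: amount >= 333 or priority <= 2 → warn
order_id=17: amount >= 333 or priority <= 2 → warn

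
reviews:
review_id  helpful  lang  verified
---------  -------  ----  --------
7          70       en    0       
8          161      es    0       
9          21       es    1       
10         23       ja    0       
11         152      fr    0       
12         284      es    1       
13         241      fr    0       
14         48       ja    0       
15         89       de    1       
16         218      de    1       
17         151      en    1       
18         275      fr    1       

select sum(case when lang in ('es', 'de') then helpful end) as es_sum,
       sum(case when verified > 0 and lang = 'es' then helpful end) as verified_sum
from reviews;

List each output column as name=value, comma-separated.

[es_sum: lang in ('es', 'de')]
review_id=7: ✗
review_id=8: ✓ → 161
review_id=9: ✓ → 21
review_id=10: ✗
review_id=11: ✗
review_id=12: ✓ → 284
review_id=13: ✗
review_id=14: ✗
review_id=15: ✓ → 89
review_id=16: ✓ → 218
review_id=17: ✗
review_id=18: ✗
es_sum = 161 + 21 + 284 + 89 + 218 = 773
—
[verified_sum: verified > 0 and lang = 'es']
review_id=7: ✗
review_id=8: ✗
review_id=9: ✓ → 21
review_id=10: ✗
review_id=11: ✗
review_id=12: ✓ → 284
review_id=13: ✗
review_id=14: ✗
review_id=15: ✗
review_id=16: ✗
review_id=17: ✗
review_id=18: ✗
verified_sum = 21 + 284 = 305

es_sum=773, verified_sum=305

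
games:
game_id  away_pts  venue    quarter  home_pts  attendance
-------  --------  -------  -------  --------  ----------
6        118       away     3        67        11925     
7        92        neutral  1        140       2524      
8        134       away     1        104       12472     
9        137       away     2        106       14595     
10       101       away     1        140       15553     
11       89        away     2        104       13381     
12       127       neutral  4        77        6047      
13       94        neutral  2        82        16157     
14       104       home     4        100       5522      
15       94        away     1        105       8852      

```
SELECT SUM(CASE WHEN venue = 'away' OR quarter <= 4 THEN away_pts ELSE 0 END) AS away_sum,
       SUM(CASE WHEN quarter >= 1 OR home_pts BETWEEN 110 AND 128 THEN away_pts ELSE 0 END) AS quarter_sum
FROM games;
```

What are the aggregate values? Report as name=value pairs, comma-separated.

away_sum=1090, quarter_sum=1090

[away_sum: venue = 'away' OR quarter <= 4]
game_id=6: ✓ → 118
game_id=7: ✓ → 92
game_id=8: ✓ → 134
game_id=9: ✓ → 137
game_id=10: ✓ → 101
game_id=11: ✓ → 89
game_id=12: ✓ → 127
game_id=13: ✓ → 94
game_id=14: ✓ → 104
game_id=15: ✓ → 94
away_sum = 118 + 92 + 134 + 137 + 101 + 89 + 127 + 94 + 104 + 94 = 1090
—
[quarter_sum: quarter >= 1 OR home_pts BETWEEN 110 AND 128]
game_id=6: ✓ → 118
game_id=7: ✓ → 92
game_id=8: ✓ → 134
game_id=9: ✓ → 137
game_id=10: ✓ → 101
game_id=11: ✓ → 89
game_id=12: ✓ → 127
game_id=13: ✓ → 94
game_id=14: ✓ → 104
game_id=15: ✓ → 94
quarter_sum = 118 + 92 + 134 + 137 + 101 + 89 + 127 + 94 + 104 + 94 = 1090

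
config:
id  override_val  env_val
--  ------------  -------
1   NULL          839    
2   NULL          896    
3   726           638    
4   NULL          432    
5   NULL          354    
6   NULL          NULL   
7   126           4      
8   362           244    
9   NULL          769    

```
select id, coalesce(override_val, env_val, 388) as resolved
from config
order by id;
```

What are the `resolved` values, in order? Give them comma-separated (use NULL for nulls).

id=1: override_val=NULL, env_val=839 → 839
id=2: override_val=NULL, env_val=896 → 896
id=3: override_val=726 → 726
id=4: override_val=NULL, env_val=432 → 432
id=5: override_val=NULL, env_val=354 → 354
id=6: override_val=NULL, env_val=NULL, → literal 388 → 388
id=7: override_val=126 → 126
id=8: override_val=362 → 362
id=9: override_val=NULL, env_val=769 → 769

839, 896, 726, 432, 354, 388, 126, 362, 769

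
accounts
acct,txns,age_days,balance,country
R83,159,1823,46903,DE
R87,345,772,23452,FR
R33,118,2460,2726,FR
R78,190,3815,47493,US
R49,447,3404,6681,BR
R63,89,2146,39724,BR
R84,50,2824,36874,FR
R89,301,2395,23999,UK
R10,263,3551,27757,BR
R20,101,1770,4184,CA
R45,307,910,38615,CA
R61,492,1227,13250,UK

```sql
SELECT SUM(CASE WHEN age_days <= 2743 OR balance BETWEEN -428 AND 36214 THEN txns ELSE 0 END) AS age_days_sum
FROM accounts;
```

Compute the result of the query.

acct=R83: ✓ → 159
acct=R87: ✓ → 345
acct=R33: ✓ → 118
acct=R78: ✗
acct=R49: ✓ → 447
acct=R63: ✓ → 89
acct=R84: ✗
acct=R89: ✓ → 301
acct=R10: ✓ → 263
acct=R20: ✓ → 101
acct=R45: ✓ → 307
acct=R61: ✓ → 492
age_days_sum = 159 + 345 + 118 + 447 + 89 + 301 + 263 + 101 + 307 + 492 = 2622

2622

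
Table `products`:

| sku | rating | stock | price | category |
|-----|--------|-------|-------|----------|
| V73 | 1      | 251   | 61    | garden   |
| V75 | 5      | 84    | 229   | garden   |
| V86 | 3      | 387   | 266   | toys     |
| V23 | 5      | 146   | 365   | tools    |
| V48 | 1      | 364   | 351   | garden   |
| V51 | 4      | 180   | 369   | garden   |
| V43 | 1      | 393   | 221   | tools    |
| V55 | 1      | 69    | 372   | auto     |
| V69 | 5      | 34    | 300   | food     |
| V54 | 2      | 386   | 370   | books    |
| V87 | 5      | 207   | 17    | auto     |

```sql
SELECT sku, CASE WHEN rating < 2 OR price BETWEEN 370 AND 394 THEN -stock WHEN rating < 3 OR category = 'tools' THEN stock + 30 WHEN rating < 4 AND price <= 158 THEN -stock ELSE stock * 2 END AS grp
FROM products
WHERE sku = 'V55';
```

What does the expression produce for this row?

-69

sku = V55: rating=1, stock=69, price=372, category=auto.
rating < 2 OR price BETWEEN 370 AND 394 → true → -69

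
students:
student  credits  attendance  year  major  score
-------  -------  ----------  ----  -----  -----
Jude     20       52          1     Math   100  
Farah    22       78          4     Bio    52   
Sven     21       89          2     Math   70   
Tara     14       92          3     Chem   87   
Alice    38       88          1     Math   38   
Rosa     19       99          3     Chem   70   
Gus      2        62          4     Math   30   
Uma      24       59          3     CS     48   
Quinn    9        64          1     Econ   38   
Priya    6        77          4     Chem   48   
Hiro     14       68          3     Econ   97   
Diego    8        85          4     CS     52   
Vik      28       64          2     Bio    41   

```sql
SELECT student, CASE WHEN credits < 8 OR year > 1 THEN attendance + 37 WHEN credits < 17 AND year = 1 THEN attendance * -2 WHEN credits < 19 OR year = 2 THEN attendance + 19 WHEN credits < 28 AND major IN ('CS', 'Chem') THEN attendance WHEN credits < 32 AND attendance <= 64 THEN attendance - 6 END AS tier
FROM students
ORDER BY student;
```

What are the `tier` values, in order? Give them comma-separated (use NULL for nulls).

student=Alice: (no match → NULL) → NULL
student=Diego: credits < 8 OR year > 1 → 122
student=Farah: credits < 8 OR year > 1 → 115
student=Gus: credits < 8 OR year > 1 → 99
student=Hiro: credits < 8 OR year > 1 → 105
student=Jude: credits < 32 AND attendance <= 64 → 46
student=Priya: credits < 8 OR year > 1 → 114
student=Quinn: credits < 17 AND year = 1 → -128
student=Rosa: credits < 8 OR year > 1 → 136
student=Sven: credits < 8 OR year > 1 → 126
student=Tara: credits < 8 OR year > 1 → 129
student=Uma: credits < 8 OR year > 1 → 96
student=Vik: credits < 8 OR year > 1 → 101

NULL, 122, 115, 99, 105, 46, 114, -128, 136, 126, 129, 96, 101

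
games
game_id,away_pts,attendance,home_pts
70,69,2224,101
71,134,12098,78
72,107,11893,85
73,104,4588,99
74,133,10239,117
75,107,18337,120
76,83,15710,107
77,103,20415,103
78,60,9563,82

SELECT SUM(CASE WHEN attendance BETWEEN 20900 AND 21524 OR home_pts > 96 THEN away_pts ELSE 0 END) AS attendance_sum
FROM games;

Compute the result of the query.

game_id=70: ✓ → 69
game_id=71: ✗
game_id=72: ✗
game_id=73: ✓ → 104
game_id=74: ✓ → 133
game_id=75: ✓ → 107
game_id=76: ✓ → 83
game_id=77: ✓ → 103
game_id=78: ✗
attendance_sum = 69 + 104 + 133 + 107 + 83 + 103 = 599

599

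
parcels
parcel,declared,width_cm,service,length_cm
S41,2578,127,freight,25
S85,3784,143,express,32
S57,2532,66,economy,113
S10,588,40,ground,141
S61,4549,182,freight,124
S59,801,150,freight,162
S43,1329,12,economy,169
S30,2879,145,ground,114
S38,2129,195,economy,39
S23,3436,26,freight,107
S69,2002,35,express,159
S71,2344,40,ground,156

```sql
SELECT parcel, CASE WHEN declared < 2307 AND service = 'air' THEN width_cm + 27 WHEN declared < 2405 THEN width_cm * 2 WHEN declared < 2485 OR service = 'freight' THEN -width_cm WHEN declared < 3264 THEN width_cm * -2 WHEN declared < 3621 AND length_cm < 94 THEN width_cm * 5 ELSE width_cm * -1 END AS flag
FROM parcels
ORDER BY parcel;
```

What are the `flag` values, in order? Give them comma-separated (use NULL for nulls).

80, -26, -290, 390, -127, 24, -132, 300, -182, 70, 80, -143

parcel=S10: declared < 2405 → 80
parcel=S23: declared < 2485 OR service = 'freight' → -26
parcel=S30: declared < 3264 → -290
parcel=S38: declared < 2405 → 390
parcel=S41: declared < 2485 OR service = 'freight' → -127
parcel=S43: declared < 2405 → 24
parcel=S57: declared < 3264 → -132
parcel=S59: declared < 2405 → 300
parcel=S61: declared < 2485 OR service = 'freight' → -182
parcel=S69: declared < 2405 → 70
parcel=S71: declared < 2405 → 80
parcel=S85: ELSE → -143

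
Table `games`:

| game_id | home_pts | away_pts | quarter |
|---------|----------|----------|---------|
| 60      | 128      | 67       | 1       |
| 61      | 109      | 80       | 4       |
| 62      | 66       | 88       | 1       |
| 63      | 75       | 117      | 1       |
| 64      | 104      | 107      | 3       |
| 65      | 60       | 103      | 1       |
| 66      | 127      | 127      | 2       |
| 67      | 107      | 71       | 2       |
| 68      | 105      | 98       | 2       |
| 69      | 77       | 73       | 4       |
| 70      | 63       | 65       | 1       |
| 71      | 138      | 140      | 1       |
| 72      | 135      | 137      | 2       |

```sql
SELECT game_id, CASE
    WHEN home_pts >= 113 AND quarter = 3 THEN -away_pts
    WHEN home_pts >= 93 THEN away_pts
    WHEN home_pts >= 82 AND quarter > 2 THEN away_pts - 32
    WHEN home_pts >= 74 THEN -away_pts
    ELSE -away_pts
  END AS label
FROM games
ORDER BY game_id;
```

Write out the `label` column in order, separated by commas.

game_id=60: home_pts >= 93 → 67
game_id=61: home_pts >= 93 → 80
game_id=62: ELSE → -88
game_id=63: home_pts >= 74 → -117
game_id=64: home_pts >= 93 → 107
game_id=65: ELSE → -103
game_id=66: home_pts >= 93 → 127
game_id=67: home_pts >= 93 → 71
game_id=68: home_pts >= 93 → 98
game_id=69: home_pts >= 74 → -73
game_id=70: ELSE → -65
game_id=71: home_pts >= 93 → 140
game_id=72: home_pts >= 93 → 137

67, 80, -88, -117, 107, -103, 127, 71, 98, -73, -65, 140, 137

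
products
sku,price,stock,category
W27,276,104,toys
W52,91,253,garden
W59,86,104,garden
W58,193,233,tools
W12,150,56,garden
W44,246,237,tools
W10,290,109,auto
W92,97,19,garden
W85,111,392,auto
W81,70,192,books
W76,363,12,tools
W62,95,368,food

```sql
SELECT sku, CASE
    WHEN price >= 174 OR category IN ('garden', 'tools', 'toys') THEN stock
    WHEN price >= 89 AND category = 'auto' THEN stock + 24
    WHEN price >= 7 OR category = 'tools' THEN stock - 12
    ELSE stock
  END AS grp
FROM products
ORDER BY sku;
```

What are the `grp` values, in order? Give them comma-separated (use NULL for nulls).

109, 56, 104, 237, 253, 233, 104, 356, 12, 180, 416, 19

sku=W10: price >= 174 OR category IN ('garden', 'tools', 'toys') → 109
sku=W12: price >= 174 OR category IN ('garden', 'tools', 'toys') → 56
sku=W27: price >= 174 OR category IN ('garden', 'tools', 'toys') → 104
sku=W44: price >= 174 OR category IN ('garden', 'tools', 'toys') → 237
sku=W52: price >= 174 OR category IN ('garden', 'tools', 'toys') → 253
sku=W58: price >= 174 OR category IN ('garden', 'tools', 'toys') → 233
sku=W59: price >= 174 OR category IN ('garden', 'tools', 'toys') → 104
sku=W62: price >= 7 OR category = 'tools' → 356
sku=W76: price >= 174 OR category IN ('garden', 'tools', 'toys') → 12
sku=W81: price >= 7 OR category = 'tools' → 180
sku=W85: price >= 89 AND category = 'auto' → 416
sku=W92: price >= 174 OR category IN ('garden', 'tools', 'toys') → 19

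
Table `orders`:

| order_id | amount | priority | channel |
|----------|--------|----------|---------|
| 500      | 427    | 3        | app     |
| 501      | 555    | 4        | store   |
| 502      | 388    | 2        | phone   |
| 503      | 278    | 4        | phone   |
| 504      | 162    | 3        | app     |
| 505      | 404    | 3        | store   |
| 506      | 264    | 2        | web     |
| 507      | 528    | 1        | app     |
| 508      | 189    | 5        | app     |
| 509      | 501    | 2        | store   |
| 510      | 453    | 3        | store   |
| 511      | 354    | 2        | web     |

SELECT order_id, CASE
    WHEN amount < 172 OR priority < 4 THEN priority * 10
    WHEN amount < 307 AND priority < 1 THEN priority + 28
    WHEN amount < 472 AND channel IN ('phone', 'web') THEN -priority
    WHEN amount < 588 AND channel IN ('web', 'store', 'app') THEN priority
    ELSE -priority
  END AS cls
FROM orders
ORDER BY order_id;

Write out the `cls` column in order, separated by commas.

order_id=500: amount < 172 OR priority < 4 → 30
order_id=501: amount < 588 AND channel IN ('web', 'store', 'app') → 4
order_id=502: amount < 172 OR priority < 4 → 20
order_id=503: amount < 472 AND channel IN ('phone', 'web') → -4
order_id=504: amount < 172 OR priority < 4 → 30
order_id=505: amount < 172 OR priority < 4 → 30
order_id=506: amount < 172 OR priority < 4 → 20
order_id=507: amount < 172 OR priority < 4 → 10
order_id=508: amount < 588 AND channel IN ('web', 'store', 'app') → 5
order_id=509: amount < 172 OR priority < 4 → 20
order_id=510: amount < 172 OR priority < 4 → 30
order_id=511: amount < 172 OR priority < 4 → 20

30, 4, 20, -4, 30, 30, 20, 10, 5, 20, 30, 20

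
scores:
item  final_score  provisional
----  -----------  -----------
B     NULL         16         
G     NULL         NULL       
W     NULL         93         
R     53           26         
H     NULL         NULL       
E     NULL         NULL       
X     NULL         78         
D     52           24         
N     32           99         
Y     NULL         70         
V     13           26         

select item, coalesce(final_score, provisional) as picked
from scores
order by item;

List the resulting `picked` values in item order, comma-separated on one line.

item=B: final_score=NULL, provisional=16 → 16
item=D: final_score=52 → 52
item=E: final_score=NULL, provisional=NULL (all NULL) → NULL
item=G: final_score=NULL, provisional=NULL (all NULL) → NULL
item=H: final_score=NULL, provisional=NULL (all NULL) → NULL
item=N: final_score=32 → 32
item=R: final_score=53 → 53
item=V: final_score=13 → 13
item=W: final_score=NULL, provisional=93 → 93
item=X: final_score=NULL, provisional=78 → 78
item=Y: final_score=NULL, provisional=70 → 70

16, 52, NULL, NULL, NULL, 32, 53, 13, 93, 78, 70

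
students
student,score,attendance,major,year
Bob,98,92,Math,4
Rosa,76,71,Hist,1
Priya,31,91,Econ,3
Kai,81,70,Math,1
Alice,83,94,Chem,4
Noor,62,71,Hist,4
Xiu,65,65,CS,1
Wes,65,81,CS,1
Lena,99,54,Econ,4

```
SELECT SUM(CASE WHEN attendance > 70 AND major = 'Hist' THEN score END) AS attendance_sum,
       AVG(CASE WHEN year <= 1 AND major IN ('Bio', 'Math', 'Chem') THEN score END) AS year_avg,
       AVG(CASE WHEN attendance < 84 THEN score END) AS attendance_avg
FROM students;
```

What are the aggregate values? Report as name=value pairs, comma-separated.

attendance_sum=138, year_avg=81, attendance_avg=74.6666666667

[attendance_sum: attendance > 70 AND major = 'Hist']
student=Bob: ✗
student=Rosa: ✓ → 76
student=Priya: ✗
student=Kai: ✗
student=Alice: ✗
student=Noor: ✓ → 62
student=Xiu: ✗
student=Wes: ✗
student=Lena: ✗
attendance_sum = 76 + 62 = 138
—
[year_avg: year <= 1 AND major IN ('Bio', 'Math', 'Chem')]
student=Bob: ✗
student=Rosa: ✗
student=Priya: ✗
student=Kai: ✓ → 81
student=Alice: ✗
student=Noor: ✗
student=Xiu: ✗
student=Wes: ✗
student=Lena: ✗
year_avg = 81
—
[attendance_avg: attendance < 84]
student=Bob: ✗
student=Rosa: ✓ → 76
student=Priya: ✗
student=Kai: ✓ → 81
student=Alice: ✗
student=Noor: ✓ → 62
student=Xiu: ✓ → 65
student=Wes: ✓ → 65
student=Lena: ✓ → 99
attendance_avg = (76 + 81 + 62 + 65 + 65 + 99) / 6 = 74.6666666667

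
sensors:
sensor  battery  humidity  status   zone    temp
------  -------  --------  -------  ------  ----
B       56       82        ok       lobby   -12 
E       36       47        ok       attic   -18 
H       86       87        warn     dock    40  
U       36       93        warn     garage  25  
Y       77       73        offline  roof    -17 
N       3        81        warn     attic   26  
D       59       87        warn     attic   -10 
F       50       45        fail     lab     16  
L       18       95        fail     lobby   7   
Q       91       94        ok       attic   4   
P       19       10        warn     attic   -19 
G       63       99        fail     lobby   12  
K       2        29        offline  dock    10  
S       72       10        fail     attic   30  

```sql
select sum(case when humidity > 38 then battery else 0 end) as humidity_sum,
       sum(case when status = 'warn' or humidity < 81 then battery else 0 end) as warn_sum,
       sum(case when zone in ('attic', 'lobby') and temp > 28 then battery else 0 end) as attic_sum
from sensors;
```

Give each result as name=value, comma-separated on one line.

humidity_sum=575, warn_sum=440, attic_sum=72

[humidity_sum: humidity > 38]
sensor=B: ✓ → 56
sensor=E: ✓ → 36
sensor=H: ✓ → 86
sensor=U: ✓ → 36
sensor=Y: ✓ → 77
sensor=N: ✓ → 3
sensor=D: ✓ → 59
sensor=F: ✓ → 50
sensor=L: ✓ → 18
sensor=Q: ✓ → 91
sensor=P: ✗
sensor=G: ✓ → 63
sensor=K: ✗
sensor=S: ✗
humidity_sum = 56 + 36 + 86 + 36 + 77 + 3 + 59 + 50 + 18 + 91 + 63 = 575
—
[warn_sum: status = 'warn' or humidity < 81]
sensor=B: ✗
sensor=E: ✓ → 36
sensor=H: ✓ → 86
sensor=U: ✓ → 36
sensor=Y: ✓ → 77
sensor=N: ✓ → 3
sensor=D: ✓ → 59
sensor=F: ✓ → 50
sensor=L: ✗
sensor=Q: ✗
sensor=P: ✓ → 19
sensor=G: ✗
sensor=K: ✓ → 2
sensor=S: ✓ → 72
warn_sum = 36 + 86 + 36 + 77 + 3 + 59 + 50 + 19 + 2 + 72 = 440
—
[attic_sum: zone in ('attic', 'lobby') and temp > 28]
sensor=B: ✗
sensor=E: ✗
sensor=H: ✗
sensor=U: ✗
sensor=Y: ✗
sensor=N: ✗
sensor=D: ✗
sensor=F: ✗
sensor=L: ✗
sensor=Q: ✗
sensor=P: ✗
sensor=G: ✗
sensor=K: ✗
sensor=S: ✓ → 72
attic_sum = 72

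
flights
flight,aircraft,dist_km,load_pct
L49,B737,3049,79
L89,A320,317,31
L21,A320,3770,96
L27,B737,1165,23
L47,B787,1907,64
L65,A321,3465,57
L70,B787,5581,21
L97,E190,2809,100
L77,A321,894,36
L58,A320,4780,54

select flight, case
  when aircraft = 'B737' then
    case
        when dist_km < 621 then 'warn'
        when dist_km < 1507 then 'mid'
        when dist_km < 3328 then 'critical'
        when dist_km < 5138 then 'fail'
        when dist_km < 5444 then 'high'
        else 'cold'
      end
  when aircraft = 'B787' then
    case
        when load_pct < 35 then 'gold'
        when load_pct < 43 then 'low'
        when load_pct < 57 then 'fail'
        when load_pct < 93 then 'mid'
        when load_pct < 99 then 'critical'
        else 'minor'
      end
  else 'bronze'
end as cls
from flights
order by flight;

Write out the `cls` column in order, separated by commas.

flight=L21: aircraft='A320' → outer ELSE → bronze
flight=L27: aircraft='B737' → inner[dist_km < 1507] → mid
flight=L47: aircraft='B787' → inner[load_pct < 93] → mid
flight=L49: aircraft='B737' → inner[dist_km < 3328] → critical
flight=L58: aircraft='A320' → outer ELSE → bronze
flight=L65: aircraft='A321' → outer ELSE → bronze
flight=L70: aircraft='B787' → inner[load_pct < 35] → gold
flight=L77: aircraft='A321' → outer ELSE → bronze
flight=L89: aircraft='A320' → outer ELSE → bronze
flight=L97: aircraft='E190' → outer ELSE → bronze

bronze, mid, mid, critical, bronze, bronze, gold, bronze, bronze, bronze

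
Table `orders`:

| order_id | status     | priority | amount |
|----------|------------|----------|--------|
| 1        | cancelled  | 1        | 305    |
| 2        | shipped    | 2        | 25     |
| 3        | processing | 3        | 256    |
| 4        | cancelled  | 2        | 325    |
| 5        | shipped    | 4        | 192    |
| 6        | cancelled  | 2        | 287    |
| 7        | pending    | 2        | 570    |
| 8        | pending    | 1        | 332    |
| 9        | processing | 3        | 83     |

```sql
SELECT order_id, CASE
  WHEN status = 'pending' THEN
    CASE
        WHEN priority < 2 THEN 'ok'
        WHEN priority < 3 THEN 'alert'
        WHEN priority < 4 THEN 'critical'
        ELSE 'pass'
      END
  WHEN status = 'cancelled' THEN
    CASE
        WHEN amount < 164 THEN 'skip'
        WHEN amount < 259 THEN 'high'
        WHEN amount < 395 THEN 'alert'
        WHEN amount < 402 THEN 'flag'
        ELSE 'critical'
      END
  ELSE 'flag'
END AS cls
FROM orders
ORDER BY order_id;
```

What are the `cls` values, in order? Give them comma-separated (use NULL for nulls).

order_id=1: status='cancelled' → inner[amount < 395] → alert
order_id=2: status='shipped' → outer ELSE → flag
order_id=3: status='processing' → outer ELSE → flag
order_id=4: status='cancelled' → inner[amount < 395] → alert
order_id=5: status='shipped' → outer ELSE → flag
order_id=6: status='cancelled' → inner[amount < 395] → alert
order_id=7: status='pending' → inner[priority < 3] → alert
order_id=8: status='pending' → inner[priority < 2] → ok
order_id=9: status='processing' → outer ELSE → flag

alert, flag, flag, alert, flag, alert, alert, ok, flag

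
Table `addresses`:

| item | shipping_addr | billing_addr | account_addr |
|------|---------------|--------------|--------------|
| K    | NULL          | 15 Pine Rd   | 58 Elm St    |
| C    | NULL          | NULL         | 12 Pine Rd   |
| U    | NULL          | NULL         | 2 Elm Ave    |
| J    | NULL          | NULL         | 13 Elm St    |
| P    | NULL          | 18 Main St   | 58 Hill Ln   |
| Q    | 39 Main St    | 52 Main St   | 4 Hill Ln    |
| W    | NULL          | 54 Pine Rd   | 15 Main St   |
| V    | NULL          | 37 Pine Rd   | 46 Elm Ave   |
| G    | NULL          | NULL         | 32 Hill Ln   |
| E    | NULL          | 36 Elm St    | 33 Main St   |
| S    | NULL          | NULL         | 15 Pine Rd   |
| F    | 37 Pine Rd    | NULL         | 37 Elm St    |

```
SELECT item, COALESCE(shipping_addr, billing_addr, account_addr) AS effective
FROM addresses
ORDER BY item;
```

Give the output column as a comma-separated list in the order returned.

12 Pine Rd, 36 Elm St, 37 Pine Rd, 32 Hill Ln, 13 Elm St, 15 Pine Rd, 18 Main St, 39 Main St, 15 Pine Rd, 2 Elm Ave, 37 Pine Rd, 54 Pine Rd

item=C: shipping_addr=NULL, billing_addr=NULL, account_addr=12 Pine Rd → 12 Pine Rd
item=E: shipping_addr=NULL, billing_addr=36 Elm St → 36 Elm St
item=F: shipping_addr=37 Pine Rd → 37 Pine Rd
item=G: shipping_addr=NULL, billing_addr=NULL, account_addr=32 Hill Ln → 32 Hill Ln
item=J: shipping_addr=NULL, billing_addr=NULL, account_addr=13 Elm St → 13 Elm St
item=K: shipping_addr=NULL, billing_addr=15 Pine Rd → 15 Pine Rd
item=P: shipping_addr=NULL, billing_addr=18 Main St → 18 Main St
item=Q: shipping_addr=39 Main St → 39 Main St
item=S: shipping_addr=NULL, billing_addr=NULL, account_addr=15 Pine Rd → 15 Pine Rd
item=U: shipping_addr=NULL, billing_addr=NULL, account_addr=2 Elm Ave → 2 Elm Ave
item=V: shipping_addr=NULL, billing_addr=37 Pine Rd → 37 Pine Rd
item=W: shipping_addr=NULL, billing_addr=54 Pine Rd → 54 Pine Rd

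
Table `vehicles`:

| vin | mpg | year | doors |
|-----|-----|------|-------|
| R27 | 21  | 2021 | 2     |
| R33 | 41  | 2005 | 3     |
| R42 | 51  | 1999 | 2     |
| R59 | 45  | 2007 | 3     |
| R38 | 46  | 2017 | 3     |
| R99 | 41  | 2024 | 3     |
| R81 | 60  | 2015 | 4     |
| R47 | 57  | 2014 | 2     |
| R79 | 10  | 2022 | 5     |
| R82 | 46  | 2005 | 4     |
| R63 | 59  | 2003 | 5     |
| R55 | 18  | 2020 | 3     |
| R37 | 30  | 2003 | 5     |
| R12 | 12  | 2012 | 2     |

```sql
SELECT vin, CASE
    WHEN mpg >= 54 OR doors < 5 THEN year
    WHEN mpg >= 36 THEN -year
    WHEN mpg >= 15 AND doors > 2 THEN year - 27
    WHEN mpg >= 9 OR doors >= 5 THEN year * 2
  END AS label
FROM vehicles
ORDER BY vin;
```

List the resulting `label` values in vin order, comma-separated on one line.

vin=R12: mpg >= 54 OR doors < 5 → 2012
vin=R27: mpg >= 54 OR doors < 5 → 2021
vin=R33: mpg >= 54 OR doors < 5 → 2005
vin=R37: mpg >= 15 AND doors > 2 → 1976
vin=R38: mpg >= 54 OR doors < 5 → 2017
vin=R42: mpg >= 54 OR doors < 5 → 1999
vin=R47: mpg >= 54 OR doors < 5 → 2014
vin=R55: mpg >= 54 OR doors < 5 → 2020
vin=R59: mpg >= 54 OR doors < 5 → 2007
vin=R63: mpg >= 54 OR doors < 5 → 2003
vin=R79: mpg >= 9 OR doors >= 5 → 4044
vin=R81: mpg >= 54 OR doors < 5 → 2015
vin=R82: mpg >= 54 OR doors < 5 → 2005
vin=R99: mpg >= 54 OR doors < 5 → 2024

2012, 2021, 2005, 1976, 2017, 1999, 2014, 2020, 2007, 2003, 4044, 2015, 2005, 2024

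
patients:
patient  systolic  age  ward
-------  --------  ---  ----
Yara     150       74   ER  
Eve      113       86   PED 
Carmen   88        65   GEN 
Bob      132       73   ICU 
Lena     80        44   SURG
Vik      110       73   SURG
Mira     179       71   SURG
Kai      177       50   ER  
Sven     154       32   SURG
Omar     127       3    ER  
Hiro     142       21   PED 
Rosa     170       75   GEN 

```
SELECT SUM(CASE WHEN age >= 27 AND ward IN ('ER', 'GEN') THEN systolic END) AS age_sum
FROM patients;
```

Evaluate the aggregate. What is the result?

585

patient=Yara: ✓ → 150
patient=Eve: ✗
patient=Carmen: ✓ → 88
patient=Bob: ✗
patient=Lena: ✗
patient=Vik: ✗
patient=Mira: ✗
patient=Kai: ✓ → 177
patient=Sven: ✗
patient=Omar: ✗
patient=Hiro: ✗
patient=Rosa: ✓ → 170
age_sum = 150 + 88 + 177 + 170 = 585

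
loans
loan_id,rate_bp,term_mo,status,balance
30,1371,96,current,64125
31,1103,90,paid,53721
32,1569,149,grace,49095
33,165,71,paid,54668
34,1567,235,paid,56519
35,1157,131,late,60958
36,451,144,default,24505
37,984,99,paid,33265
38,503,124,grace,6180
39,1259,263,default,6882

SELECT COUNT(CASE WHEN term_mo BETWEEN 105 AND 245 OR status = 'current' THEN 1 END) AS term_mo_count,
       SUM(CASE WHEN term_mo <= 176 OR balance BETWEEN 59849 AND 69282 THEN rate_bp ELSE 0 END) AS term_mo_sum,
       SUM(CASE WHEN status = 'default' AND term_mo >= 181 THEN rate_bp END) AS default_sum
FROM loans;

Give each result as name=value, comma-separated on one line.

[term_mo_count: term_mo BETWEEN 105 AND 245 OR status = 'current']
loan_id=30: ✓ → 1
loan_id=31: ✗
loan_id=32: ✓ → 1
loan_id=33: ✗
loan_id=34: ✓ → 1
loan_id=35: ✓ → 1
loan_id=36: ✓ → 1
loan_id=37: ✗
loan_id=38: ✓ → 1
loan_id=39: ✗
term_mo_count = COUNT(1, 1, 1, 1, 1, 1) = 6
—
[term_mo_sum: term_mo <= 176 OR balance BETWEEN 59849 AND 69282]
loan_id=30: ✓ → 1371
loan_id=31: ✓ → 1103
loan_id=32: ✓ → 1569
loan_id=33: ✓ → 165
loan_id=34: ✗
loan_id=35: ✓ → 1157
loan_id=36: ✓ → 451
loan_id=37: ✓ → 984
loan_id=38: ✓ → 503
loan_id=39: ✗
term_mo_sum = 1371 + 1103 + 1569 + 165 + 1157 + 451 + 984 + 503 = 7303
—
[default_sum: status = 'default' AND term_mo >= 181]
loan_id=30: ✗
loan_id=31: ✗
loan_id=32: ✗
loan_id=33: ✗
loan_id=34: ✗
loan_id=35: ✗
loan_id=36: ✗
loan_id=37: ✗
loan_id=38: ✗
loan_id=39: ✓ → 1259
default_sum = 1259

term_mo_count=6, term_mo_sum=7303, default_sum=1259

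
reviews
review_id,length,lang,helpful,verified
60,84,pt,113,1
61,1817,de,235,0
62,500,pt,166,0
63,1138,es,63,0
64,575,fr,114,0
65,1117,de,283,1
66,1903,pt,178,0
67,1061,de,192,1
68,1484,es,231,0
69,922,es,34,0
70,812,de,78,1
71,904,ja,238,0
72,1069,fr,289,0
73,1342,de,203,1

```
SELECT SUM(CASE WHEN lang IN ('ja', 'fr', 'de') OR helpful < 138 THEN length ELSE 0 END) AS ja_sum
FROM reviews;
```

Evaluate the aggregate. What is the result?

10841

review_id=60: ✓ → 84
review_id=61: ✓ → 1817
review_id=62: ✗
review_id=63: ✓ → 1138
review_id=64: ✓ → 575
review_id=65: ✓ → 1117
review_id=66: ✗
review_id=67: ✓ → 1061
review_id=68: ✗
review_id=69: ✓ → 922
review_id=70: ✓ → 812
review_id=71: ✓ → 904
review_id=72: ✓ → 1069
review_id=73: ✓ → 1342
ja_sum = 84 + 1817 + 1138 + 575 + 1117 + 1061 + 922 + 812 + 904 + 1069 + 1342 = 10841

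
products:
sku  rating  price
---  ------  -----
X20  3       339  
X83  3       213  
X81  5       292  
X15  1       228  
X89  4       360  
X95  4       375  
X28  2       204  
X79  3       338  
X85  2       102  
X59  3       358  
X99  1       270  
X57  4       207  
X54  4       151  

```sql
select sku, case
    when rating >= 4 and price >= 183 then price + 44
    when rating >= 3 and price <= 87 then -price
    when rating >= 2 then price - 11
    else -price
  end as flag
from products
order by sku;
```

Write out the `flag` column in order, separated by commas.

sku=X15: ELSE → -228
sku=X20: rating >= 2 → 328
sku=X28: rating >= 2 → 193
sku=X54: rating >= 2 → 140
sku=X57: rating >= 4 and price >= 183 → 251
sku=X59: rating >= 2 → 347
sku=X79: rating >= 2 → 327
sku=X81: rating >= 4 and price >= 183 → 336
sku=X83: rating >= 2 → 202
sku=X85: rating >= 2 → 91
sku=X89: rating >= 4 and price >= 183 → 404
sku=X95: rating >= 4 and price >= 183 → 419
sku=X99: ELSE → -270

-228, 328, 193, 140, 251, 347, 327, 336, 202, 91, 404, 419, -270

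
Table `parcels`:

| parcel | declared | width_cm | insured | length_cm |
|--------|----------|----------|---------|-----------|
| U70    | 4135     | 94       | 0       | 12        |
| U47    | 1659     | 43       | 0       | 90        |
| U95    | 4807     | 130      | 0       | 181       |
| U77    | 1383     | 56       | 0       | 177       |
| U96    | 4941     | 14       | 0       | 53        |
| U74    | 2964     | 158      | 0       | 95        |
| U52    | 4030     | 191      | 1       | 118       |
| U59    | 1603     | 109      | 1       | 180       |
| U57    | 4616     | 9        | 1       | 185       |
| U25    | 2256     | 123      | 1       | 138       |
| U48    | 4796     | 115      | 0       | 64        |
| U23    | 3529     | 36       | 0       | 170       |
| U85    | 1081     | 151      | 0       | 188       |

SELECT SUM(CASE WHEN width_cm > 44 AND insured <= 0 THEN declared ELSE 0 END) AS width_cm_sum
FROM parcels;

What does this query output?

parcel=U70: ✓ → 4135
parcel=U47: ✗
parcel=U95: ✓ → 4807
parcel=U77: ✓ → 1383
parcel=U96: ✗
parcel=U74: ✓ → 2964
parcel=U52: ✗
parcel=U59: ✗
parcel=U57: ✗
parcel=U25: ✗
parcel=U48: ✓ → 4796
parcel=U23: ✗
parcel=U85: ✓ → 1081
width_cm_sum = 4135 + 4807 + 1383 + 2964 + 4796 + 1081 = 19166

19166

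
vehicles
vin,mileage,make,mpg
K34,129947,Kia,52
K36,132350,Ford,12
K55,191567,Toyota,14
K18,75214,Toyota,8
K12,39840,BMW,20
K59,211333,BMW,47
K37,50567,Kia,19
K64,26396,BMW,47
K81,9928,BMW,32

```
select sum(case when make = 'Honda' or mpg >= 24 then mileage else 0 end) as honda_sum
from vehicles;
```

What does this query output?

vin=K34: ✓ → 129947
vin=K36: ✗
vin=K55: ✗
vin=K18: ✗
vin=K12: ✗
vin=K59: ✓ → 211333
vin=K37: ✗
vin=K64: ✓ → 26396
vin=K81: ✓ → 9928
honda_sum = 129947 + 211333 + 26396 + 9928 = 377604

377604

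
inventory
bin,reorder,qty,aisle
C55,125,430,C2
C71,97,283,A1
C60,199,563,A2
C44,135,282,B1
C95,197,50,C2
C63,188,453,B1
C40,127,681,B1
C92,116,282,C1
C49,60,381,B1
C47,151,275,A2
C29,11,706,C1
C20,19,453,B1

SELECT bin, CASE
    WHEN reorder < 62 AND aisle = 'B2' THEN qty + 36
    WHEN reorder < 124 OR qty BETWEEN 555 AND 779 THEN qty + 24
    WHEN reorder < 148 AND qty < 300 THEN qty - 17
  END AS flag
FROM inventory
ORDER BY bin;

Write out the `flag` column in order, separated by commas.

477, 730, 705, 265, NULL, 405, NULL, 587, NULL, 307, 306, NULL

bin=C20: reorder < 124 OR qty BETWEEN 555 AND 779 → 477
bin=C29: reorder < 124 OR qty BETWEEN 555 AND 779 → 730
bin=C40: reorder < 124 OR qty BETWEEN 555 AND 779 → 705
bin=C44: reorder < 148 AND qty < 300 → 265
bin=C47: (no match → NULL) → NULL
bin=C49: reorder < 124 OR qty BETWEEN 555 AND 779 → 405
bin=C55: (no match → NULL) → NULL
bin=C60: reorder < 124 OR qty BETWEEN 555 AND 779 → 587
bin=C63: (no match → NULL) → NULL
bin=C71: reorder < 124 OR qty BETWEEN 555 AND 779 → 307
bin=C92: reorder < 124 OR qty BETWEEN 555 AND 779 → 306
bin=C95: (no match → NULL) → NULL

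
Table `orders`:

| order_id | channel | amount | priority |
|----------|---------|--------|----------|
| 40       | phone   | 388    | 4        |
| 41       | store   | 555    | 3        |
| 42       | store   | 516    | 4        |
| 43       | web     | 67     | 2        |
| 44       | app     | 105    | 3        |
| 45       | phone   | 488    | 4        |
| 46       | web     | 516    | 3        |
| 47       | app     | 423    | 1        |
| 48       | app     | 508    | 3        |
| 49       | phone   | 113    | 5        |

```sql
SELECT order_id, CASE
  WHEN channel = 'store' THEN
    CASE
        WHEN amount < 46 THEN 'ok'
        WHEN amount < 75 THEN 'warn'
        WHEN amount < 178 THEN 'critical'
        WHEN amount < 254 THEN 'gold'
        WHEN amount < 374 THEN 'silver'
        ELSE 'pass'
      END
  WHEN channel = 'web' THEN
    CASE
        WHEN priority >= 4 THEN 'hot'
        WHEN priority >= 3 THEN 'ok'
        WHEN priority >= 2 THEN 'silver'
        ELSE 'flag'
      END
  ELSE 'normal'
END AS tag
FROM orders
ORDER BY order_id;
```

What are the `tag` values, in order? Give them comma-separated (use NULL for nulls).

order_id=40: channel='phone' → outer ELSE → normal
order_id=41: channel='store' → inner[ELSE] → pass
order_id=42: channel='store' → inner[ELSE] → pass
order_id=43: channel='web' → inner[priority >= 2] → silver
order_id=44: channel='app' → outer ELSE → normal
order_id=45: channel='phone' → outer ELSE → normal
order_id=46: channel='web' → inner[priority >= 3] → ok
order_id=47: channel='app' → outer ELSE → normal
order_id=48: channel='app' → outer ELSE → normal
order_id=49: channel='phone' → outer ELSE → normal

normal, pass, pass, silver, normal, normal, ok, normal, normal, normal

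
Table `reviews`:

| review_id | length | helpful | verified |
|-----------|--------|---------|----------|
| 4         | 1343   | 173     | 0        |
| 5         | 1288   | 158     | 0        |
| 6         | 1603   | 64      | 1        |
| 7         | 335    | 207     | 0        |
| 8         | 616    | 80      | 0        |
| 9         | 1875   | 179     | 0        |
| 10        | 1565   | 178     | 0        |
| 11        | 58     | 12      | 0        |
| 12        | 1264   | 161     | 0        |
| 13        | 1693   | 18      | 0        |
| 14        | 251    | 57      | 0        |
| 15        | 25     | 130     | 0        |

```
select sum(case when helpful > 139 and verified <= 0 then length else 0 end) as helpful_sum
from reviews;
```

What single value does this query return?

7670

review_id=4: ✓ → 1343
review_id=5: ✓ → 1288
review_id=6: ✗
review_id=7: ✓ → 335
review_id=8: ✗
review_id=9: ✓ → 1875
review_id=10: ✓ → 1565
review_id=11: ✗
review_id=12: ✓ → 1264
review_id=13: ✗
review_id=14: ✗
review_id=15: ✗
helpful_sum = 1343 + 1288 + 335 + 1875 + 1565 + 1264 = 7670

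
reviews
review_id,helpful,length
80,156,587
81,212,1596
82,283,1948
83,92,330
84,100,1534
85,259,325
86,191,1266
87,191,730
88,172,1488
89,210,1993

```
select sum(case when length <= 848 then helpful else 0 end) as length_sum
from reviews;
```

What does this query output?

review_id=80: ✓ → 156
review_id=81: ✗
review_id=82: ✗
review_id=83: ✓ → 92
review_id=84: ✗
review_id=85: ✓ → 259
review_id=86: ✗
review_id=87: ✓ → 191
review_id=88: ✗
review_id=89: ✗
length_sum = 156 + 92 + 259 + 191 = 698

698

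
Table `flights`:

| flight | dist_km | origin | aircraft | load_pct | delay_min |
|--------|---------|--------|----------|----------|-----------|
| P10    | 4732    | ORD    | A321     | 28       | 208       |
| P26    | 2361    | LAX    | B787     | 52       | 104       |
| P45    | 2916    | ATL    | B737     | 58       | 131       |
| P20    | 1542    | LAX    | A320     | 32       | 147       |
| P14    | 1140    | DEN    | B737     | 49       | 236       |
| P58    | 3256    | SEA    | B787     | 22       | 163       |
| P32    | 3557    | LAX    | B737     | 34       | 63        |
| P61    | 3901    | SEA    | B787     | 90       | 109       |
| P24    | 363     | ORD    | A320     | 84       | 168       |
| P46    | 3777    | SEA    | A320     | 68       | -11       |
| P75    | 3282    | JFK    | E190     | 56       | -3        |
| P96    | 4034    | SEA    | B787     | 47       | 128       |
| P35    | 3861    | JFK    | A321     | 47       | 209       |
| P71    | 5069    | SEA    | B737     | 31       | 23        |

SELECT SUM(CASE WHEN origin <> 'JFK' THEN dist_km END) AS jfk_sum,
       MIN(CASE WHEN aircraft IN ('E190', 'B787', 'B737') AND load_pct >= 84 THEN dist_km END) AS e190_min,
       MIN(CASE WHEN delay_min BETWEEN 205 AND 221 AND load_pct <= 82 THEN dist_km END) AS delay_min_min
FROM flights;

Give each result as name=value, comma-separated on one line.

[jfk_sum: origin <> 'JFK']
flight=P10: ✓ → 4732
flight=P26: ✓ → 2361
flight=P45: ✓ → 2916
flight=P20: ✓ → 1542
flight=P14: ✓ → 1140
flight=P58: ✓ → 3256
flight=P32: ✓ → 3557
flight=P61: ✓ → 3901
flight=P24: ✓ → 363
flight=P46: ✓ → 3777
flight=P75: ✗
flight=P96: ✓ → 4034
flight=P35: ✗
flight=P71: ✓ → 5069
jfk_sum = 4732 + 2361 + 2916 + 1542 + 1140 + 3256 + 3557 + 3901 + 363 + 3777 + 4034 + 5069 = 36648
—
[e190_min: aircraft IN ('E190', 'B787', 'B737') AND load_pct >= 84]
flight=P10: ✗
flight=P26: ✗
flight=P45: ✗
flight=P20: ✗
flight=P14: ✗
flight=P58: ✗
flight=P32: ✗
flight=P61: ✓ → 3901
flight=P24: ✗
flight=P46: ✗
flight=P75: ✗
flight=P96: ✗
flight=P35: ✗
flight=P71: ✗
e190_min = MIN(3901) = 3901
—
[delay_min_min: delay_min BETWEEN 205 AND 221 AND load_pct <= 82]
flight=P10: ✓ → 4732
flight=P26: ✗
flight=P45: ✗
flight=P20: ✗
flight=P14: ✗
flight=P58: ✗
flight=P32: ✗
flight=P61: ✗
flight=P24: ✗
flight=P46: ✗
flight=P75: ✗
flight=P96: ✗
flight=P35: ✓ → 3861
flight=P71: ✗
delay_min_min = MIN(4732, 3861) = 3861

jfk_sum=36648, e190_min=3901, delay_min_min=3861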